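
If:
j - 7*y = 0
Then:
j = 7*y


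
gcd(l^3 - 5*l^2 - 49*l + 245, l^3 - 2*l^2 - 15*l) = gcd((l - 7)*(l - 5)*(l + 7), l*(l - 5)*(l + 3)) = l - 5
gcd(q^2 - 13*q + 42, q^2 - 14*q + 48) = q - 6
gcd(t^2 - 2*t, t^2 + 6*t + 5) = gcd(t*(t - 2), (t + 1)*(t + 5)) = 1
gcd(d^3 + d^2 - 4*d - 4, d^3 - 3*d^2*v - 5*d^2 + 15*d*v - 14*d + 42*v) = d + 2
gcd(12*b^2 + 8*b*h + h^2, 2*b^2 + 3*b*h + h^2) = 2*b + h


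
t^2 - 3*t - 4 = (t - 4)*(t + 1)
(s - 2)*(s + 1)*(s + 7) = s^3 + 6*s^2 - 9*s - 14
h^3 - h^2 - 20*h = h*(h - 5)*(h + 4)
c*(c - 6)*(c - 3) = c^3 - 9*c^2 + 18*c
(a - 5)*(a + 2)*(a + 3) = a^3 - 19*a - 30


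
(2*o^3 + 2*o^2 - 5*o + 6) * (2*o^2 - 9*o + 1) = 4*o^5 - 14*o^4 - 26*o^3 + 59*o^2 - 59*o + 6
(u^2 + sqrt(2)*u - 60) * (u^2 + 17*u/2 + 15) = u^4 + sqrt(2)*u^3 + 17*u^3/2 - 45*u^2 + 17*sqrt(2)*u^2/2 - 510*u + 15*sqrt(2)*u - 900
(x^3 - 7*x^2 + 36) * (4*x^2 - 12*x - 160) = 4*x^5 - 40*x^4 - 76*x^3 + 1264*x^2 - 432*x - 5760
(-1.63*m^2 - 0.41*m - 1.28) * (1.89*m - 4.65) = -3.0807*m^3 + 6.8046*m^2 - 0.5127*m + 5.952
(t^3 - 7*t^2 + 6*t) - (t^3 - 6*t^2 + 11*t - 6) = -t^2 - 5*t + 6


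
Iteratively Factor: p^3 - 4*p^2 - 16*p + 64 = (p - 4)*(p^2 - 16) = (p - 4)^2*(p + 4)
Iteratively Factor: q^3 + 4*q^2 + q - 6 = (q + 2)*(q^2 + 2*q - 3) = (q - 1)*(q + 2)*(q + 3)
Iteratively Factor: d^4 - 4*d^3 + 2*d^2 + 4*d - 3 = (d - 1)*(d^3 - 3*d^2 - d + 3) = (d - 1)*(d + 1)*(d^2 - 4*d + 3) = (d - 1)^2*(d + 1)*(d - 3)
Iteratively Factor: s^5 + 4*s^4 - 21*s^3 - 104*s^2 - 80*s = (s + 1)*(s^4 + 3*s^3 - 24*s^2 - 80*s) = s*(s + 1)*(s^3 + 3*s^2 - 24*s - 80) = s*(s - 5)*(s + 1)*(s^2 + 8*s + 16) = s*(s - 5)*(s + 1)*(s + 4)*(s + 4)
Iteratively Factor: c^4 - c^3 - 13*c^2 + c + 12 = (c - 4)*(c^3 + 3*c^2 - c - 3) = (c - 4)*(c - 1)*(c^2 + 4*c + 3) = (c - 4)*(c - 1)*(c + 3)*(c + 1)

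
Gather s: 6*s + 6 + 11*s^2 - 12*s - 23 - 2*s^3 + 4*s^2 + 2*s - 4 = -2*s^3 + 15*s^2 - 4*s - 21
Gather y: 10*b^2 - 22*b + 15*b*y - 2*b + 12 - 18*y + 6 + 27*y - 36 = 10*b^2 - 24*b + y*(15*b + 9) - 18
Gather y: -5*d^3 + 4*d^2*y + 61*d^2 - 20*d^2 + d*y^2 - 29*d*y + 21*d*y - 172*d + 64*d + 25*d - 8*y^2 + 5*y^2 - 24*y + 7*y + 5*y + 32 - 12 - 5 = -5*d^3 + 41*d^2 - 83*d + y^2*(d - 3) + y*(4*d^2 - 8*d - 12) + 15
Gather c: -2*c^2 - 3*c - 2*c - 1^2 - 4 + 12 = -2*c^2 - 5*c + 7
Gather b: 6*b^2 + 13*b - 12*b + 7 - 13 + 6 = 6*b^2 + b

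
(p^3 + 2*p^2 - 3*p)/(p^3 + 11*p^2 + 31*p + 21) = p*(p - 1)/(p^2 + 8*p + 7)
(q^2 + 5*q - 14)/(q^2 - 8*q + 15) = (q^2 + 5*q - 14)/(q^2 - 8*q + 15)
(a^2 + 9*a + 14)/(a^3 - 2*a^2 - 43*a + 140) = (a + 2)/(a^2 - 9*a + 20)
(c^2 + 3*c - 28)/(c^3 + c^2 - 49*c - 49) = (c - 4)/(c^2 - 6*c - 7)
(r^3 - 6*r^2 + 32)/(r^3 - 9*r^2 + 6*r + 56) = (r - 4)/(r - 7)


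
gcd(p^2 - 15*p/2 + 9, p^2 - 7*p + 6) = p - 6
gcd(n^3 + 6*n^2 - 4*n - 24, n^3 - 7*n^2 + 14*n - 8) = n - 2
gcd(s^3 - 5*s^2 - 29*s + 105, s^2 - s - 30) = s + 5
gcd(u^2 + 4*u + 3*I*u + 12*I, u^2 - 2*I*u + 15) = u + 3*I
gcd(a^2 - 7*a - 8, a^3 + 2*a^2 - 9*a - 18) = 1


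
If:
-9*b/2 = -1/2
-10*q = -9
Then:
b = 1/9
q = 9/10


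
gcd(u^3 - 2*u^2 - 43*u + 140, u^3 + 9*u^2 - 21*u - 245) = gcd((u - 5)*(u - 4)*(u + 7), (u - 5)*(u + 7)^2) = u^2 + 2*u - 35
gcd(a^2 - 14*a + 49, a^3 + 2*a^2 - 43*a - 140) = a - 7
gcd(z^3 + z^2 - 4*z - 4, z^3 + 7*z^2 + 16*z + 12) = z + 2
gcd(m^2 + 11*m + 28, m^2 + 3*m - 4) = m + 4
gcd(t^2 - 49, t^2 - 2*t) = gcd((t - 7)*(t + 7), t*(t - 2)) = 1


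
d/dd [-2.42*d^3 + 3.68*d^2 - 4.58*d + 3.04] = -7.26*d^2 + 7.36*d - 4.58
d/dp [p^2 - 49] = 2*p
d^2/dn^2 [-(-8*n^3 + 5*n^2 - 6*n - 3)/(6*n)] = 8/3 + n^(-3)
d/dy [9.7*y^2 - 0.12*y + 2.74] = 19.4*y - 0.12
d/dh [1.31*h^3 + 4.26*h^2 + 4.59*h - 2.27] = 3.93*h^2 + 8.52*h + 4.59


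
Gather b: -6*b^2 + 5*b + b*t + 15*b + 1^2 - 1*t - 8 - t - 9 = -6*b^2 + b*(t + 20) - 2*t - 16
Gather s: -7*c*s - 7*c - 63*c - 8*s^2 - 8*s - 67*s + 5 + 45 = -70*c - 8*s^2 + s*(-7*c - 75) + 50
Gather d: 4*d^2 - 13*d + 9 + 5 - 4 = 4*d^2 - 13*d + 10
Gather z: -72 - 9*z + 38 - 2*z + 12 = -11*z - 22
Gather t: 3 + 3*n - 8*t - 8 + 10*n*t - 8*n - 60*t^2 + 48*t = -5*n - 60*t^2 + t*(10*n + 40) - 5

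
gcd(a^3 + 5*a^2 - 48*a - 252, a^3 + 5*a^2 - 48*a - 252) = a^3 + 5*a^2 - 48*a - 252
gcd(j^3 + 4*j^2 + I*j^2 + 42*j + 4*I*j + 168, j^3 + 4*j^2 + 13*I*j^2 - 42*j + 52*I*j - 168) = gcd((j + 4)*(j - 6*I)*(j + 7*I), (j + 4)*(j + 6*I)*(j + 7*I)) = j^2 + j*(4 + 7*I) + 28*I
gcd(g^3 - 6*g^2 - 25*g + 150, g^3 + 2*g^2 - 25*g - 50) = g^2 - 25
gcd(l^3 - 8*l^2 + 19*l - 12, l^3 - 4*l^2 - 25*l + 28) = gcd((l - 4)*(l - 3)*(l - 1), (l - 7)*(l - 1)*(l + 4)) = l - 1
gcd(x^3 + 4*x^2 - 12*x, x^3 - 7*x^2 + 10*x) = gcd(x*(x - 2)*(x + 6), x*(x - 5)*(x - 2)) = x^2 - 2*x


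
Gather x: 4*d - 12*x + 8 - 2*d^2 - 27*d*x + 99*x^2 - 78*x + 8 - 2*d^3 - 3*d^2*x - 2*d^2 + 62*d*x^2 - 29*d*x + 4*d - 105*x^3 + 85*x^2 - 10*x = -2*d^3 - 4*d^2 + 8*d - 105*x^3 + x^2*(62*d + 184) + x*(-3*d^2 - 56*d - 100) + 16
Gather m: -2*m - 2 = -2*m - 2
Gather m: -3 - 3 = -6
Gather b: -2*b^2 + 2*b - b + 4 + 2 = -2*b^2 + b + 6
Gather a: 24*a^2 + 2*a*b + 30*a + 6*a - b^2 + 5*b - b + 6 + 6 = 24*a^2 + a*(2*b + 36) - b^2 + 4*b + 12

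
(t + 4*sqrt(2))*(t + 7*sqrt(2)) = t^2 + 11*sqrt(2)*t + 56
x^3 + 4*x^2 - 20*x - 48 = (x - 4)*(x + 2)*(x + 6)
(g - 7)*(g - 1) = g^2 - 8*g + 7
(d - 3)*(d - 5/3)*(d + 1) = d^3 - 11*d^2/3 + d/3 + 5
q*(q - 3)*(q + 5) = q^3 + 2*q^2 - 15*q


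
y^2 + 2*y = y*(y + 2)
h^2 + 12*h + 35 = (h + 5)*(h + 7)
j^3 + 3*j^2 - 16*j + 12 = (j - 2)*(j - 1)*(j + 6)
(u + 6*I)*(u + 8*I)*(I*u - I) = I*u^3 - 14*u^2 - I*u^2 + 14*u - 48*I*u + 48*I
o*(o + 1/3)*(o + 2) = o^3 + 7*o^2/3 + 2*o/3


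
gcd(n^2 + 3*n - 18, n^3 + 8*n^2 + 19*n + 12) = 1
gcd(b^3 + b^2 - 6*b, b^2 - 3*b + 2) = b - 2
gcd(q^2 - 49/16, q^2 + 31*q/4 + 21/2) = q + 7/4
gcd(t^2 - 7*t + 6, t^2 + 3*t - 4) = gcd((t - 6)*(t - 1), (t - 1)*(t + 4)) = t - 1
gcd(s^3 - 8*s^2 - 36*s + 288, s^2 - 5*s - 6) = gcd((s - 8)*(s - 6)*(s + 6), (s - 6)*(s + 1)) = s - 6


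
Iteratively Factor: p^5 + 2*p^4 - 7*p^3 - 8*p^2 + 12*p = (p)*(p^4 + 2*p^3 - 7*p^2 - 8*p + 12) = p*(p + 3)*(p^3 - p^2 - 4*p + 4) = p*(p + 2)*(p + 3)*(p^2 - 3*p + 2) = p*(p - 2)*(p + 2)*(p + 3)*(p - 1)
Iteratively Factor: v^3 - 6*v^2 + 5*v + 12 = (v - 4)*(v^2 - 2*v - 3) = (v - 4)*(v + 1)*(v - 3)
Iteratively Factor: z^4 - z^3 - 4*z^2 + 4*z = (z)*(z^3 - z^2 - 4*z + 4) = z*(z + 2)*(z^2 - 3*z + 2) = z*(z - 1)*(z + 2)*(z - 2)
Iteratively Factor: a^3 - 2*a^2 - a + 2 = (a - 2)*(a^2 - 1) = (a - 2)*(a + 1)*(a - 1)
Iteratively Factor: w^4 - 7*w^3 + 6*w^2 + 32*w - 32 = (w - 4)*(w^3 - 3*w^2 - 6*w + 8) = (w - 4)*(w - 1)*(w^2 - 2*w - 8) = (w - 4)*(w - 1)*(w + 2)*(w - 4)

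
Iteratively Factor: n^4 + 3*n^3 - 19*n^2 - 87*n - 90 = (n + 3)*(n^3 - 19*n - 30) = (n + 2)*(n + 3)*(n^2 - 2*n - 15) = (n - 5)*(n + 2)*(n + 3)*(n + 3)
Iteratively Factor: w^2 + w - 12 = (w - 3)*(w + 4)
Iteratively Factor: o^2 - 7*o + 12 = (o - 3)*(o - 4)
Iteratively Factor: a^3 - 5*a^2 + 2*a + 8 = (a - 4)*(a^2 - a - 2) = (a - 4)*(a - 2)*(a + 1)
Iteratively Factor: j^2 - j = (j - 1)*(j)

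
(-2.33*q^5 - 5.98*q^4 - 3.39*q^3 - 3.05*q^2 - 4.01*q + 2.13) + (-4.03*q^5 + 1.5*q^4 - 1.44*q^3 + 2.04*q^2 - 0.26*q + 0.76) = -6.36*q^5 - 4.48*q^4 - 4.83*q^3 - 1.01*q^2 - 4.27*q + 2.89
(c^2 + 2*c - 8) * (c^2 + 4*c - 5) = c^4 + 6*c^3 - 5*c^2 - 42*c + 40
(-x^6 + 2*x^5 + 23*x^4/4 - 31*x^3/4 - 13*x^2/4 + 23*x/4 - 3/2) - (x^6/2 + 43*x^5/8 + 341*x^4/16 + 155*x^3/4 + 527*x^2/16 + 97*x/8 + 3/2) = -3*x^6/2 - 27*x^5/8 - 249*x^4/16 - 93*x^3/2 - 579*x^2/16 - 51*x/8 - 3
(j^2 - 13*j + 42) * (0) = 0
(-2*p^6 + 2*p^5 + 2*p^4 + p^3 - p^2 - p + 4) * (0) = 0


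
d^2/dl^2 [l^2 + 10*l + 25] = 2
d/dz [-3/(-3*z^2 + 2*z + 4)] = 6*(1 - 3*z)/(-3*z^2 + 2*z + 4)^2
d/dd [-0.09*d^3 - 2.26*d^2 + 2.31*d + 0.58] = -0.27*d^2 - 4.52*d + 2.31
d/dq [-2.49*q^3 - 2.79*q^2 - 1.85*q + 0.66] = -7.47*q^2 - 5.58*q - 1.85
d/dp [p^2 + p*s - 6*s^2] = 2*p + s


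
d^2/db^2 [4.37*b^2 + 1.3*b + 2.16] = 8.74000000000000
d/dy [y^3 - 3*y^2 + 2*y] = 3*y^2 - 6*y + 2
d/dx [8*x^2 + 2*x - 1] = 16*x + 2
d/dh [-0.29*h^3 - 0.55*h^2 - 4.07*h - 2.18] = -0.87*h^2 - 1.1*h - 4.07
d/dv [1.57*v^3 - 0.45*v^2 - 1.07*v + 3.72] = 4.71*v^2 - 0.9*v - 1.07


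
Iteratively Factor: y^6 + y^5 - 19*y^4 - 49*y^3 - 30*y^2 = (y + 2)*(y^5 - y^4 - 17*y^3 - 15*y^2) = y*(y + 2)*(y^4 - y^3 - 17*y^2 - 15*y) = y^2*(y + 2)*(y^3 - y^2 - 17*y - 15) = y^2*(y + 2)*(y + 3)*(y^2 - 4*y - 5) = y^2*(y + 1)*(y + 2)*(y + 3)*(y - 5)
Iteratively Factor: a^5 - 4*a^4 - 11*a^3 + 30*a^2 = (a)*(a^4 - 4*a^3 - 11*a^2 + 30*a) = a*(a - 2)*(a^3 - 2*a^2 - 15*a) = a^2*(a - 2)*(a^2 - 2*a - 15) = a^2*(a - 2)*(a + 3)*(a - 5)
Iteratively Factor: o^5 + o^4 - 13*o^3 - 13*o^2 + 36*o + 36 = (o + 1)*(o^4 - 13*o^2 + 36) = (o + 1)*(o + 3)*(o^3 - 3*o^2 - 4*o + 12) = (o + 1)*(o + 2)*(o + 3)*(o^2 - 5*o + 6) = (o - 3)*(o + 1)*(o + 2)*(o + 3)*(o - 2)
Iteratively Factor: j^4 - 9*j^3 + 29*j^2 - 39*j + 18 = (j - 1)*(j^3 - 8*j^2 + 21*j - 18) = (j - 3)*(j - 1)*(j^2 - 5*j + 6) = (j - 3)^2*(j - 1)*(j - 2)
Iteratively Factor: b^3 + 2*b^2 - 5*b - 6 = (b - 2)*(b^2 + 4*b + 3) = (b - 2)*(b + 3)*(b + 1)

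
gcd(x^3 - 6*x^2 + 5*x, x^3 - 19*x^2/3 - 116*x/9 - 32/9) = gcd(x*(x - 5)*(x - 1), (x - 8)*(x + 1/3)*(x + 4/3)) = 1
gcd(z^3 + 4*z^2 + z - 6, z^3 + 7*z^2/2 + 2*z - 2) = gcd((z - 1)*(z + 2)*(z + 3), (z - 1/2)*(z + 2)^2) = z + 2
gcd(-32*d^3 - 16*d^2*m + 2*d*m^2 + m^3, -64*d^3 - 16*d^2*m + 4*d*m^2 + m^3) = 16*d^2 - m^2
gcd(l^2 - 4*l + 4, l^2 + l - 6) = l - 2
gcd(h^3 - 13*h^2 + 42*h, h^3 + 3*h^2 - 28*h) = h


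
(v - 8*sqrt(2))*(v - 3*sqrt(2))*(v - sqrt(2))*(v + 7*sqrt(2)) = v^4 - 5*sqrt(2)*v^3 - 98*v^2 + 442*sqrt(2)*v - 672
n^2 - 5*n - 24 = (n - 8)*(n + 3)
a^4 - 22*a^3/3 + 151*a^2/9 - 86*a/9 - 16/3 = (a - 3)*(a - 8/3)*(a - 2)*(a + 1/3)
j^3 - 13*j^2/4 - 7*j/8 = j*(j - 7/2)*(j + 1/4)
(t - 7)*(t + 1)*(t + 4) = t^3 - 2*t^2 - 31*t - 28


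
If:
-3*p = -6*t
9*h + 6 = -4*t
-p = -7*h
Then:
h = -6/23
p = -42/23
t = -21/23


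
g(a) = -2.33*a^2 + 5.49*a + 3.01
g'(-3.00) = 19.47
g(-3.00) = -34.43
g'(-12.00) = 61.41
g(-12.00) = -398.39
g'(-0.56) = 8.10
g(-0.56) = -0.80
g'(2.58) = -6.53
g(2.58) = 1.66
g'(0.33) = 3.95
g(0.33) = 4.57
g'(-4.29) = 25.48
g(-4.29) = -63.42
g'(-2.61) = 17.65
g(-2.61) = -27.19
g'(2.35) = -5.46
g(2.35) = 3.04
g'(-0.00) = 5.49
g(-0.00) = 3.01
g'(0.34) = 3.91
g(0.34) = 4.61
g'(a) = 5.49 - 4.66*a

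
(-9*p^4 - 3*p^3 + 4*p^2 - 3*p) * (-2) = 18*p^4 + 6*p^3 - 8*p^2 + 6*p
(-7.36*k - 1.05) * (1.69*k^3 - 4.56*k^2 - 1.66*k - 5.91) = -12.4384*k^4 + 31.7871*k^3 + 17.0056*k^2 + 45.2406*k + 6.2055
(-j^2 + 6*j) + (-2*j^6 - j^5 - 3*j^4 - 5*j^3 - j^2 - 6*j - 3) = -2*j^6 - j^5 - 3*j^4 - 5*j^3 - 2*j^2 - 3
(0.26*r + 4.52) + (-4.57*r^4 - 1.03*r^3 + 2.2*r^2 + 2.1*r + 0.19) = -4.57*r^4 - 1.03*r^3 + 2.2*r^2 + 2.36*r + 4.71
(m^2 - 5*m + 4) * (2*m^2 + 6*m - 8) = 2*m^4 - 4*m^3 - 30*m^2 + 64*m - 32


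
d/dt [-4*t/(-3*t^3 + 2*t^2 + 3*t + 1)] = 4*(-6*t^3 + 2*t^2 - 1)/(9*t^6 - 12*t^5 - 14*t^4 + 6*t^3 + 13*t^2 + 6*t + 1)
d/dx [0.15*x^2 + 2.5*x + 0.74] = 0.3*x + 2.5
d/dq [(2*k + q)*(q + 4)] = 2*k + 2*q + 4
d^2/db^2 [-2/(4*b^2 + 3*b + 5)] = 4*(16*b^2 + 12*b - (8*b + 3)^2 + 20)/(4*b^2 + 3*b + 5)^3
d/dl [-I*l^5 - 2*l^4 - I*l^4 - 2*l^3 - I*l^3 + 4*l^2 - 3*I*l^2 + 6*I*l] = -5*I*l^4 - 4*l^3*(2 + I) - 3*l^2*(2 + I) + 2*l*(4 - 3*I) + 6*I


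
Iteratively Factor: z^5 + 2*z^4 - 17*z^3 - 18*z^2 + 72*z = (z)*(z^4 + 2*z^3 - 17*z^2 - 18*z + 72) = z*(z - 3)*(z^3 + 5*z^2 - 2*z - 24) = z*(z - 3)*(z + 4)*(z^2 + z - 6) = z*(z - 3)*(z + 3)*(z + 4)*(z - 2)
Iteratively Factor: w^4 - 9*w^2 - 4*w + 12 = (w - 1)*(w^3 + w^2 - 8*w - 12) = (w - 3)*(w - 1)*(w^2 + 4*w + 4) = (w - 3)*(w - 1)*(w + 2)*(w + 2)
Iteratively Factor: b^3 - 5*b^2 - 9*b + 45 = (b - 5)*(b^2 - 9) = (b - 5)*(b + 3)*(b - 3)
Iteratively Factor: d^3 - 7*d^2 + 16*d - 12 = (d - 3)*(d^2 - 4*d + 4) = (d - 3)*(d - 2)*(d - 2)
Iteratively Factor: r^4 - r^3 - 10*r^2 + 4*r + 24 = (r - 3)*(r^3 + 2*r^2 - 4*r - 8) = (r - 3)*(r + 2)*(r^2 - 4) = (r - 3)*(r - 2)*(r + 2)*(r + 2)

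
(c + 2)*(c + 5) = c^2 + 7*c + 10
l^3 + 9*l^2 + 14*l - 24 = (l - 1)*(l + 4)*(l + 6)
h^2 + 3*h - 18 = (h - 3)*(h + 6)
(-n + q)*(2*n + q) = -2*n^2 + n*q + q^2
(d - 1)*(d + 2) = d^2 + d - 2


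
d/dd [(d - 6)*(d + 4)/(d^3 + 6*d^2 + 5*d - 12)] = (-d^2 + 12*d + 9)/(d^4 + 4*d^3 - 2*d^2 - 12*d + 9)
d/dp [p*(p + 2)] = 2*p + 2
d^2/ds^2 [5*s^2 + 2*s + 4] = 10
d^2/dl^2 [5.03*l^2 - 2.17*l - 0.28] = 10.0600000000000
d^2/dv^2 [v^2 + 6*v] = 2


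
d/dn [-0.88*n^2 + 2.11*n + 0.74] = 2.11 - 1.76*n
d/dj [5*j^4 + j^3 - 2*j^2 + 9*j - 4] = 20*j^3 + 3*j^2 - 4*j + 9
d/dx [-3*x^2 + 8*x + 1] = 8 - 6*x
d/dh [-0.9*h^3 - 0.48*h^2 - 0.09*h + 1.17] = -2.7*h^2 - 0.96*h - 0.09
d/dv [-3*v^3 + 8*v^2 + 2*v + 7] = -9*v^2 + 16*v + 2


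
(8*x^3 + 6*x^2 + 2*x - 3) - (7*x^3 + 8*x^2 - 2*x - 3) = x^3 - 2*x^2 + 4*x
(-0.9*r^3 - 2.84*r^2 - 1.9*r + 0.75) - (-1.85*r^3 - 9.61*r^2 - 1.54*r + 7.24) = 0.95*r^3 + 6.77*r^2 - 0.36*r - 6.49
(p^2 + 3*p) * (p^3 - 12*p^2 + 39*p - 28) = p^5 - 9*p^4 + 3*p^3 + 89*p^2 - 84*p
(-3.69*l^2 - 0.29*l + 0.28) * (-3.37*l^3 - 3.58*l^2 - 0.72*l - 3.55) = 12.4353*l^5 + 14.1875*l^4 + 2.7514*l^3 + 12.3059*l^2 + 0.8279*l - 0.994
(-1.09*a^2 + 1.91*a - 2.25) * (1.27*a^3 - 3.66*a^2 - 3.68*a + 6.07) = -1.3843*a^5 + 6.4151*a^4 - 5.8369*a^3 - 5.4101*a^2 + 19.8737*a - 13.6575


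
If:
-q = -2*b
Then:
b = q/2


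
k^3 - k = k*(k - 1)*(k + 1)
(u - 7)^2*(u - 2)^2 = u^4 - 18*u^3 + 109*u^2 - 252*u + 196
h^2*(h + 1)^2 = h^4 + 2*h^3 + h^2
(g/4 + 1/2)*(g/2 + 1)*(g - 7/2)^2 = g^4/8 - 3*g^3/8 - 47*g^2/32 + 21*g/8 + 49/8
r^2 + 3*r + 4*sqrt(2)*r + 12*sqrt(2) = (r + 3)*(r + 4*sqrt(2))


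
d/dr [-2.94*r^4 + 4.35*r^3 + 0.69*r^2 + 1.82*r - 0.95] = -11.76*r^3 + 13.05*r^2 + 1.38*r + 1.82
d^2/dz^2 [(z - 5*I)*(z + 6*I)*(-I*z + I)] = 2*I*(-3*z + 1 - I)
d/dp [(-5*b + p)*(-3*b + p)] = -8*b + 2*p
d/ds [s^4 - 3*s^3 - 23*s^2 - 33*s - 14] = 4*s^3 - 9*s^2 - 46*s - 33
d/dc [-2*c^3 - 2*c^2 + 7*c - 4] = -6*c^2 - 4*c + 7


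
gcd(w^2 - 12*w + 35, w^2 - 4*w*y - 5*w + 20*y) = w - 5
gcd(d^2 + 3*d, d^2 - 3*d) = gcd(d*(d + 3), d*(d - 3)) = d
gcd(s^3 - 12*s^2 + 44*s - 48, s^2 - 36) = s - 6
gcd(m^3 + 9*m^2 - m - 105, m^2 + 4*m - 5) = m + 5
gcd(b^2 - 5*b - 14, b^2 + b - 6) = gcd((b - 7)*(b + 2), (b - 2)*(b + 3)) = 1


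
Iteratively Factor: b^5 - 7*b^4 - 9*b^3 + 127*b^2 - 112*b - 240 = (b - 3)*(b^4 - 4*b^3 - 21*b^2 + 64*b + 80) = (b - 3)*(b + 4)*(b^3 - 8*b^2 + 11*b + 20) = (b - 3)*(b + 1)*(b + 4)*(b^2 - 9*b + 20) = (b - 4)*(b - 3)*(b + 1)*(b + 4)*(b - 5)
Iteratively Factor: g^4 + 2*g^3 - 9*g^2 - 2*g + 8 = (g - 1)*(g^3 + 3*g^2 - 6*g - 8) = (g - 1)*(g + 4)*(g^2 - g - 2) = (g - 1)*(g + 1)*(g + 4)*(g - 2)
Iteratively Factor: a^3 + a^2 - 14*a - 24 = (a + 3)*(a^2 - 2*a - 8) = (a - 4)*(a + 3)*(a + 2)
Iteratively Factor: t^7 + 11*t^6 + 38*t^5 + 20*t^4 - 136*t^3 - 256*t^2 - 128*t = (t)*(t^6 + 11*t^5 + 38*t^4 + 20*t^3 - 136*t^2 - 256*t - 128) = t*(t + 2)*(t^5 + 9*t^4 + 20*t^3 - 20*t^2 - 96*t - 64) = t*(t + 2)*(t + 4)*(t^4 + 5*t^3 - 20*t - 16) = t*(t + 2)^2*(t + 4)*(t^3 + 3*t^2 - 6*t - 8) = t*(t - 2)*(t + 2)^2*(t + 4)*(t^2 + 5*t + 4) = t*(t - 2)*(t + 2)^2*(t + 4)^2*(t + 1)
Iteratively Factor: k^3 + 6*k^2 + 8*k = (k + 4)*(k^2 + 2*k) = (k + 2)*(k + 4)*(k)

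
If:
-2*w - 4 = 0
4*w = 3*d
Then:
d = -8/3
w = -2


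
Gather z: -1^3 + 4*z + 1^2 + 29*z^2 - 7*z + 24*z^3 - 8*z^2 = 24*z^3 + 21*z^2 - 3*z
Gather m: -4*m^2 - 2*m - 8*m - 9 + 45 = -4*m^2 - 10*m + 36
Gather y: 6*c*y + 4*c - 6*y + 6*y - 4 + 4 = 6*c*y + 4*c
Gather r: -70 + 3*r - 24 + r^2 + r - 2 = r^2 + 4*r - 96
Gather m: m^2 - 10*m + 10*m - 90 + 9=m^2 - 81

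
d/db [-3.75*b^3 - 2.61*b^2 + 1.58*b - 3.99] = -11.25*b^2 - 5.22*b + 1.58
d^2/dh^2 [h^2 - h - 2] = 2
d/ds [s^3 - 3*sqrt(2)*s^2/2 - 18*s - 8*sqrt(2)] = 3*s^2 - 3*sqrt(2)*s - 18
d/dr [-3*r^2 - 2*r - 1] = -6*r - 2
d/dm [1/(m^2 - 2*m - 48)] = 2*(1 - m)/(-m^2 + 2*m + 48)^2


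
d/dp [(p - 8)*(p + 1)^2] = 3*(p - 5)*(p + 1)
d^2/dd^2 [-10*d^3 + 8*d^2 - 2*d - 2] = 16 - 60*d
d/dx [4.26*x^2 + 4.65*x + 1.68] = 8.52*x + 4.65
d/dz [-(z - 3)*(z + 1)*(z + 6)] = -3*z^2 - 8*z + 15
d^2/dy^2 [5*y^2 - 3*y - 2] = 10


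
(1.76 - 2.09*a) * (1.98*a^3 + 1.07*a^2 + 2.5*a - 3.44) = -4.1382*a^4 + 1.2485*a^3 - 3.3418*a^2 + 11.5896*a - 6.0544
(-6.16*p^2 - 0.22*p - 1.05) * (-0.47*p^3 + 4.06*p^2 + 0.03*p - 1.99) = 2.8952*p^5 - 24.9062*p^4 - 0.5845*p^3 + 7.9888*p^2 + 0.4063*p + 2.0895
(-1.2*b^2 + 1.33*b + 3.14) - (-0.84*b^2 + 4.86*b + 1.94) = -0.36*b^2 - 3.53*b + 1.2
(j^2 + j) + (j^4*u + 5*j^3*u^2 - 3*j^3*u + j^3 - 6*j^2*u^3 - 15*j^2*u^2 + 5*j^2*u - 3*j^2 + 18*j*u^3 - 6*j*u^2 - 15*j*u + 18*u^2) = j^4*u + 5*j^3*u^2 - 3*j^3*u + j^3 - 6*j^2*u^3 - 15*j^2*u^2 + 5*j^2*u - 2*j^2 + 18*j*u^3 - 6*j*u^2 - 15*j*u + j + 18*u^2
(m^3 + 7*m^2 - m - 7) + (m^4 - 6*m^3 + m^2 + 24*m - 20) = m^4 - 5*m^3 + 8*m^2 + 23*m - 27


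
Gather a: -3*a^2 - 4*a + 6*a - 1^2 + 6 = -3*a^2 + 2*a + 5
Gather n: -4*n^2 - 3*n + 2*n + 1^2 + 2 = -4*n^2 - n + 3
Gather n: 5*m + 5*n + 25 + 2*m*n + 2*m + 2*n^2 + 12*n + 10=7*m + 2*n^2 + n*(2*m + 17) + 35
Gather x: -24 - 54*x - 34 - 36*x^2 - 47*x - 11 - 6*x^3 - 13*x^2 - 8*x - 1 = -6*x^3 - 49*x^2 - 109*x - 70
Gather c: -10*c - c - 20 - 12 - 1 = -11*c - 33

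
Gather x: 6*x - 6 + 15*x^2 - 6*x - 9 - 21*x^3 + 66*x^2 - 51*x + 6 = -21*x^3 + 81*x^2 - 51*x - 9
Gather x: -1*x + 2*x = x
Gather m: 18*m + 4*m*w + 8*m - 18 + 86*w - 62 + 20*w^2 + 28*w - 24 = m*(4*w + 26) + 20*w^2 + 114*w - 104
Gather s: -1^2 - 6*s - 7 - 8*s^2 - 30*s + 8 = -8*s^2 - 36*s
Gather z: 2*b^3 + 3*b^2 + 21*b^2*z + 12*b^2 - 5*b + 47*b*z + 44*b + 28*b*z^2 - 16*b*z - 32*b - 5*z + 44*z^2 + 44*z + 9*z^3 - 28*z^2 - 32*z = 2*b^3 + 15*b^2 + 7*b + 9*z^3 + z^2*(28*b + 16) + z*(21*b^2 + 31*b + 7)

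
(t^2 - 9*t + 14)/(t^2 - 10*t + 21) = (t - 2)/(t - 3)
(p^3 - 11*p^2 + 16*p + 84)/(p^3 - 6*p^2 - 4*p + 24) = (p - 7)/(p - 2)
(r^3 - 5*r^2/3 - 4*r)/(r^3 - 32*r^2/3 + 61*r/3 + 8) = r*(3*r + 4)/(3*r^2 - 23*r - 8)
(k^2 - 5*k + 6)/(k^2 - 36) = (k^2 - 5*k + 6)/(k^2 - 36)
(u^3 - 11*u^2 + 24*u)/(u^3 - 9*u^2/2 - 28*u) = 2*(u - 3)/(2*u + 7)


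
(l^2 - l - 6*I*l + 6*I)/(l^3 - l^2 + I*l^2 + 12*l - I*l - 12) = (l - 6*I)/(l^2 + I*l + 12)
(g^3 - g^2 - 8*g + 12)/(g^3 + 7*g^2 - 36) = (g - 2)/(g + 6)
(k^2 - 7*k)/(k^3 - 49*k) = 1/(k + 7)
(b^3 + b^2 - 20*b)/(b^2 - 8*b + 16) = b*(b + 5)/(b - 4)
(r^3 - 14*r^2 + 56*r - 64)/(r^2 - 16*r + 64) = (r^2 - 6*r + 8)/(r - 8)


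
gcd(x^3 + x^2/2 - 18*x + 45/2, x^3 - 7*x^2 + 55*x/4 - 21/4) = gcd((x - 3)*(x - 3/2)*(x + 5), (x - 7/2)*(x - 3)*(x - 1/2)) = x - 3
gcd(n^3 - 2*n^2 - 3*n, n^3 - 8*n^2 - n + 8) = n + 1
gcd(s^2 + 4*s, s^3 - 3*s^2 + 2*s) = s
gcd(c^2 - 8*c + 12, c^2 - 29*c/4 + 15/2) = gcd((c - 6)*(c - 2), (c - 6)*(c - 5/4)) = c - 6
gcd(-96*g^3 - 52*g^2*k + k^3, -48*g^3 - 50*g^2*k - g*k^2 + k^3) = 48*g^2 + 2*g*k - k^2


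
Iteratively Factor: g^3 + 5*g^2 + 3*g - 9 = (g + 3)*(g^2 + 2*g - 3) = (g - 1)*(g + 3)*(g + 3)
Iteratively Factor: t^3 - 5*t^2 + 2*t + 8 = (t - 2)*(t^2 - 3*t - 4) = (t - 2)*(t + 1)*(t - 4)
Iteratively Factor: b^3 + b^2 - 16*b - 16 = (b + 1)*(b^2 - 16) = (b - 4)*(b + 1)*(b + 4)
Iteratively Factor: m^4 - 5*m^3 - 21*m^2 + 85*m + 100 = (m + 4)*(m^3 - 9*m^2 + 15*m + 25) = (m - 5)*(m + 4)*(m^2 - 4*m - 5) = (m - 5)*(m + 1)*(m + 4)*(m - 5)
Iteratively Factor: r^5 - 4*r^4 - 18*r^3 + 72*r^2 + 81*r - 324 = (r - 4)*(r^4 - 18*r^2 + 81) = (r - 4)*(r + 3)*(r^3 - 3*r^2 - 9*r + 27) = (r - 4)*(r - 3)*(r + 3)*(r^2 - 9) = (r - 4)*(r - 3)*(r + 3)^2*(r - 3)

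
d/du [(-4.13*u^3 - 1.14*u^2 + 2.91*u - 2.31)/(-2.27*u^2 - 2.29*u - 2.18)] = (9.3751*u^4 + 18.9154*u^3 + 36.2265*u^2 - 5.517*u - 11.6337)/(5.1529*u^4 + 10.3966*u^3 + 15.1413*u^2 + 9.9844*u + 4.7524)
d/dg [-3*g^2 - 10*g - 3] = -6*g - 10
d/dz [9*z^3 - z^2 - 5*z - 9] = 27*z^2 - 2*z - 5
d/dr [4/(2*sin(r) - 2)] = -2*cos(r)/(sin(r) - 1)^2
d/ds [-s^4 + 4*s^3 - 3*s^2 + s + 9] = -4*s^3 + 12*s^2 - 6*s + 1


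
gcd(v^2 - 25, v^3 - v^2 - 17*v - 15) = v - 5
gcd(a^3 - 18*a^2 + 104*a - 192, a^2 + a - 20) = a - 4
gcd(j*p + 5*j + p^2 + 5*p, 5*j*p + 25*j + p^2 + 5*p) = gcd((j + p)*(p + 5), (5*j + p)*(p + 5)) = p + 5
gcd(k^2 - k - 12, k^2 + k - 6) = k + 3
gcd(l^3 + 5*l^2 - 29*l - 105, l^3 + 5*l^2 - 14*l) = l + 7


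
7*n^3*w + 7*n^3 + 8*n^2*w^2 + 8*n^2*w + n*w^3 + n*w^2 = (n + w)*(7*n + w)*(n*w + n)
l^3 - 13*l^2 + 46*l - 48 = (l - 8)*(l - 3)*(l - 2)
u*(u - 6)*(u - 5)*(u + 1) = u^4 - 10*u^3 + 19*u^2 + 30*u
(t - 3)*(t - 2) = t^2 - 5*t + 6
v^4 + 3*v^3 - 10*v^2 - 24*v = v*(v - 3)*(v + 2)*(v + 4)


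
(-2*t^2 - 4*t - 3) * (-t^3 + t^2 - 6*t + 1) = 2*t^5 + 2*t^4 + 11*t^3 + 19*t^2 + 14*t - 3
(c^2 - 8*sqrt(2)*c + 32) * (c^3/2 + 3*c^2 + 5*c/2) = c^5/2 - 4*sqrt(2)*c^4 + 3*c^4 - 24*sqrt(2)*c^3 + 37*c^3/2 - 20*sqrt(2)*c^2 + 96*c^2 + 80*c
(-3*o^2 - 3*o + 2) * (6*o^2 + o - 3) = -18*o^4 - 21*o^3 + 18*o^2 + 11*o - 6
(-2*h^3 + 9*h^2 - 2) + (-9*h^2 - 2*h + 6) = -2*h^3 - 2*h + 4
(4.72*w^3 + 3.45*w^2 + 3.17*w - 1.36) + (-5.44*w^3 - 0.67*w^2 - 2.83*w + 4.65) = -0.720000000000001*w^3 + 2.78*w^2 + 0.34*w + 3.29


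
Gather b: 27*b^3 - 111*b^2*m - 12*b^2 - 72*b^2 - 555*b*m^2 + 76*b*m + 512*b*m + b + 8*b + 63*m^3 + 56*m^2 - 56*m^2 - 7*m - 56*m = 27*b^3 + b^2*(-111*m - 84) + b*(-555*m^2 + 588*m + 9) + 63*m^3 - 63*m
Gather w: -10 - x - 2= -x - 12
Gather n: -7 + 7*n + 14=7*n + 7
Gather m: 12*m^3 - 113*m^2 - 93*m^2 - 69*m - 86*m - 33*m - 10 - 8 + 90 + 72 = 12*m^3 - 206*m^2 - 188*m + 144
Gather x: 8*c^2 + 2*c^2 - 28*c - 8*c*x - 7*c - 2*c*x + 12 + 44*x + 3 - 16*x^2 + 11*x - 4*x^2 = 10*c^2 - 35*c - 20*x^2 + x*(55 - 10*c) + 15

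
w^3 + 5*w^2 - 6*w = w*(w - 1)*(w + 6)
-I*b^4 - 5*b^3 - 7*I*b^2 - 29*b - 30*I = (b - 5*I)*(b - 3*I)*(b + 2*I)*(-I*b + 1)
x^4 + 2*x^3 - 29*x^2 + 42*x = x*(x - 3)*(x - 2)*(x + 7)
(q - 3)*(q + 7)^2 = q^3 + 11*q^2 + 7*q - 147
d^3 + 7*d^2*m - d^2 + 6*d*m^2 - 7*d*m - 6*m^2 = (d - 1)*(d + m)*(d + 6*m)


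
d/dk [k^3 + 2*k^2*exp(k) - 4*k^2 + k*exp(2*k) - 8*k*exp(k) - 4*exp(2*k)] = 2*k^2*exp(k) + 3*k^2 + 2*k*exp(2*k) - 4*k*exp(k) - 8*k - 7*exp(2*k) - 8*exp(k)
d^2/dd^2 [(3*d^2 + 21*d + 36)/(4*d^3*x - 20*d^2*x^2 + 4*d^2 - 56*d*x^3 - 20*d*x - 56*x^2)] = 3*(((2*d + 7)*(-3*d^2*x + 10*d*x^2 - 2*d + 14*x^3 + 5*x) - (d^2 + 7*d + 12)*(3*d*x - 5*x^2 + 1))*(-d^3*x + 5*d^2*x^2 - d^2 + 14*d*x^3 + 5*d*x + 14*x^2) - (d^2 + 7*d + 12)*(-3*d^2*x + 10*d*x^2 - 2*d + 14*x^3 + 5*x)^2 - (-d^3*x + 5*d^2*x^2 - d^2 + 14*d*x^3 + 5*d*x + 14*x^2)^2)/(2*(-d^3*x + 5*d^2*x^2 - d^2 + 14*d*x^3 + 5*d*x + 14*x^2)^3)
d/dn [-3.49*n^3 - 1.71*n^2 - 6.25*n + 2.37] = -10.47*n^2 - 3.42*n - 6.25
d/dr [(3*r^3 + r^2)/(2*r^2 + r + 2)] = r*(-r*(3*r + 1)*(4*r + 1) + (9*r + 2)*(2*r^2 + r + 2))/(2*r^2 + r + 2)^2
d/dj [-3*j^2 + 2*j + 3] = 2 - 6*j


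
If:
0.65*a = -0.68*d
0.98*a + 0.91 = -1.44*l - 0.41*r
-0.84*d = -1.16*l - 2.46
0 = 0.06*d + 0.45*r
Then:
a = 60.39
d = -57.72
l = -43.92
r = 7.70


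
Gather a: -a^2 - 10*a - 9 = -a^2 - 10*a - 9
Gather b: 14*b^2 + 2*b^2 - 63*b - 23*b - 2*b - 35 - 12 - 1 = 16*b^2 - 88*b - 48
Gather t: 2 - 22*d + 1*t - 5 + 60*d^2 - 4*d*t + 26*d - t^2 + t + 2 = 60*d^2 + 4*d - t^2 + t*(2 - 4*d) - 1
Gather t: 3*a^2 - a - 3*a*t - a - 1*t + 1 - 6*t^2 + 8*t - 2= 3*a^2 - 2*a - 6*t^2 + t*(7 - 3*a) - 1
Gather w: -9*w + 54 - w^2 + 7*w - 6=-w^2 - 2*w + 48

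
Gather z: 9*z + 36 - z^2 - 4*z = -z^2 + 5*z + 36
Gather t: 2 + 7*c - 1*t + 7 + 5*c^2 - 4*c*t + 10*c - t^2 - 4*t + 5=5*c^2 + 17*c - t^2 + t*(-4*c - 5) + 14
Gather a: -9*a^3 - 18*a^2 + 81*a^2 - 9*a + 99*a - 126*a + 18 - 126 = -9*a^3 + 63*a^2 - 36*a - 108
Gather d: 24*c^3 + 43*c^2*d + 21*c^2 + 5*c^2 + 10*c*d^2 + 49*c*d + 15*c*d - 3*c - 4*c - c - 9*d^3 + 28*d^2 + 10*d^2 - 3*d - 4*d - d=24*c^3 + 26*c^2 - 8*c - 9*d^3 + d^2*(10*c + 38) + d*(43*c^2 + 64*c - 8)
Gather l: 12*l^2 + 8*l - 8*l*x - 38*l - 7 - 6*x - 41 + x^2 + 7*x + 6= 12*l^2 + l*(-8*x - 30) + x^2 + x - 42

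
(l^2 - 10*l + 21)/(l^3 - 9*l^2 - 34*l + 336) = (l - 3)/(l^2 - 2*l - 48)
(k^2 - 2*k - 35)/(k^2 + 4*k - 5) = (k - 7)/(k - 1)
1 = 1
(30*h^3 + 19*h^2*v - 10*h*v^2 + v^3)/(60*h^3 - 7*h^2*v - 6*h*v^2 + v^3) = (-6*h^2 - 5*h*v + v^2)/(-12*h^2 - h*v + v^2)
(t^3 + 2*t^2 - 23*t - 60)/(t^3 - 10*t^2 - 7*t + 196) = (t^2 - 2*t - 15)/(t^2 - 14*t + 49)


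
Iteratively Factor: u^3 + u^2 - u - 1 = (u - 1)*(u^2 + 2*u + 1) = (u - 1)*(u + 1)*(u + 1)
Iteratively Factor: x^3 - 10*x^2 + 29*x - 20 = (x - 1)*(x^2 - 9*x + 20) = (x - 4)*(x - 1)*(x - 5)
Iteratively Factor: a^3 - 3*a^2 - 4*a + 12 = (a - 2)*(a^2 - a - 6) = (a - 3)*(a - 2)*(a + 2)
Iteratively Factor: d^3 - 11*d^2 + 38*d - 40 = (d - 4)*(d^2 - 7*d + 10) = (d - 5)*(d - 4)*(d - 2)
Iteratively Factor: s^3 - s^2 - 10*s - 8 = (s + 2)*(s^2 - 3*s - 4) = (s - 4)*(s + 2)*(s + 1)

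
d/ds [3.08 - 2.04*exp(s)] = -2.04*exp(s)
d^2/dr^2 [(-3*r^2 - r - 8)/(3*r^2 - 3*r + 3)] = 2*(-4*r^3 - 15*r^2 + 27*r - 4)/(3*(r^6 - 3*r^5 + 6*r^4 - 7*r^3 + 6*r^2 - 3*r + 1))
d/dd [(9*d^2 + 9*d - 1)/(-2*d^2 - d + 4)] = (9*d^2 + 68*d + 35)/(4*d^4 + 4*d^3 - 15*d^2 - 8*d + 16)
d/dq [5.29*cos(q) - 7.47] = -5.29*sin(q)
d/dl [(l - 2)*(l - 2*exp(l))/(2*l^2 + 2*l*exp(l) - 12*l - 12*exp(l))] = (-(l - 2)*(l - 2*exp(l))*(l*exp(l) + 2*l - 5*exp(l) - 6) + (l - (l - 2)*(2*exp(l) - 1) - 2*exp(l))*(l^2 + l*exp(l) - 6*l - 6*exp(l)))/(2*(l^2 + l*exp(l) - 6*l - 6*exp(l))^2)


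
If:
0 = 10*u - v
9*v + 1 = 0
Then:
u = -1/90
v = -1/9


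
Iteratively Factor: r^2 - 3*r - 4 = (r - 4)*(r + 1)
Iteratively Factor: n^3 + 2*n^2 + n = (n)*(n^2 + 2*n + 1) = n*(n + 1)*(n + 1)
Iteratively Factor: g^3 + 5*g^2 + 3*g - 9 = (g + 3)*(g^2 + 2*g - 3) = (g - 1)*(g + 3)*(g + 3)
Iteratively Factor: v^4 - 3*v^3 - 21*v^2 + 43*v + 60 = (v + 4)*(v^3 - 7*v^2 + 7*v + 15) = (v + 1)*(v + 4)*(v^2 - 8*v + 15) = (v - 5)*(v + 1)*(v + 4)*(v - 3)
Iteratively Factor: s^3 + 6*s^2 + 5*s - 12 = (s + 4)*(s^2 + 2*s - 3) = (s + 3)*(s + 4)*(s - 1)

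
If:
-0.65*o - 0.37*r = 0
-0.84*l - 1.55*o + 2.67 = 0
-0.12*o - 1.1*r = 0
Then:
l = 3.18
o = 0.00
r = 0.00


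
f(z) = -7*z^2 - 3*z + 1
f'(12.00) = -171.00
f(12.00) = -1043.00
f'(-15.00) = 207.00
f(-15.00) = -1529.00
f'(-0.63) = 5.82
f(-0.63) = 0.11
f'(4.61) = -67.54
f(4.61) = -161.59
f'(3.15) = -47.10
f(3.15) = -77.91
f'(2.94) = -44.16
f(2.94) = -68.33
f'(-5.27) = 70.78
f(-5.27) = -177.60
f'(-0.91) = 9.74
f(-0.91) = -2.07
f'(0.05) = -3.70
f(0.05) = 0.83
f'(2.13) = -32.82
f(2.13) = -37.15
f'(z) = -14*z - 3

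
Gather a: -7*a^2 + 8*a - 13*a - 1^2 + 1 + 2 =-7*a^2 - 5*a + 2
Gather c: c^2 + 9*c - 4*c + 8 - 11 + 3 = c^2 + 5*c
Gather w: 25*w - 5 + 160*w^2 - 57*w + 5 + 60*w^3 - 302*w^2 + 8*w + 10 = 60*w^3 - 142*w^2 - 24*w + 10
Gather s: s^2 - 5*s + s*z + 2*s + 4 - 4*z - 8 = s^2 + s*(z - 3) - 4*z - 4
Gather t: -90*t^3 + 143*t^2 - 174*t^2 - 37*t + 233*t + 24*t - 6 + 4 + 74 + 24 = -90*t^3 - 31*t^2 + 220*t + 96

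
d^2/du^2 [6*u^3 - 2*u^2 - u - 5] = 36*u - 4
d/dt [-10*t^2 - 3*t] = -20*t - 3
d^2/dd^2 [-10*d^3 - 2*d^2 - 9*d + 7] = -60*d - 4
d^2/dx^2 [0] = 0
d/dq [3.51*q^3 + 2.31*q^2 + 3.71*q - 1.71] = 10.53*q^2 + 4.62*q + 3.71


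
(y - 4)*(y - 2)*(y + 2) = y^3 - 4*y^2 - 4*y + 16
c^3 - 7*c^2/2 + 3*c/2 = c*(c - 3)*(c - 1/2)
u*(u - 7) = u^2 - 7*u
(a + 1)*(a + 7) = a^2 + 8*a + 7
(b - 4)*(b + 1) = b^2 - 3*b - 4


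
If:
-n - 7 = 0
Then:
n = -7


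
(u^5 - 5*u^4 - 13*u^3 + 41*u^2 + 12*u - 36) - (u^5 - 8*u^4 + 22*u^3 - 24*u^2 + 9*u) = 3*u^4 - 35*u^3 + 65*u^2 + 3*u - 36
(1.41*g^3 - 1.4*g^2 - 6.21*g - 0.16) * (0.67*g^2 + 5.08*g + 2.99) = 0.9447*g^5 + 6.2248*g^4 - 7.0568*g^3 - 35.84*g^2 - 19.3807*g - 0.4784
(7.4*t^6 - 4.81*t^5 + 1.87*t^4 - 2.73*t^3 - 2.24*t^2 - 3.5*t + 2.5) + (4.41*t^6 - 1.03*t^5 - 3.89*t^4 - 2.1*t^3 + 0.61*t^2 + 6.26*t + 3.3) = 11.81*t^6 - 5.84*t^5 - 2.02*t^4 - 4.83*t^3 - 1.63*t^2 + 2.76*t + 5.8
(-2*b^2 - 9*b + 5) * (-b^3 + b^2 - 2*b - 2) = 2*b^5 + 7*b^4 - 10*b^3 + 27*b^2 + 8*b - 10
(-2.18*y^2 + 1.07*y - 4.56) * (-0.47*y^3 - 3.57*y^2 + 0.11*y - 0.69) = 1.0246*y^5 + 7.2797*y^4 - 1.9165*y^3 + 17.9011*y^2 - 1.2399*y + 3.1464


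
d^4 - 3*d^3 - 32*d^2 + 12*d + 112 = (d - 7)*(d - 2)*(d + 2)*(d + 4)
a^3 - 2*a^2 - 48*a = a*(a - 8)*(a + 6)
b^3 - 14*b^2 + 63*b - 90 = (b - 6)*(b - 5)*(b - 3)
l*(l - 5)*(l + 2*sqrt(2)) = l^3 - 5*l^2 + 2*sqrt(2)*l^2 - 10*sqrt(2)*l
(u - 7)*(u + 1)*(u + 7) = u^3 + u^2 - 49*u - 49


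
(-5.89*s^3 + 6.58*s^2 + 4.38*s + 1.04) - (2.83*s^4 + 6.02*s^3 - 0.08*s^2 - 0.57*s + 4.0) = -2.83*s^4 - 11.91*s^3 + 6.66*s^2 + 4.95*s - 2.96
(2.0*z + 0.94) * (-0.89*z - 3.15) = -1.78*z^2 - 7.1366*z - 2.961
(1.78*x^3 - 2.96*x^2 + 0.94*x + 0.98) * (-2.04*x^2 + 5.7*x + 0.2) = -3.6312*x^5 + 16.1844*x^4 - 18.4336*x^3 + 2.7668*x^2 + 5.774*x + 0.196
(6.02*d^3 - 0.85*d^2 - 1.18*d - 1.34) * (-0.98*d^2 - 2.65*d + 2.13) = -5.8996*d^5 - 15.12*d^4 + 16.2315*d^3 + 2.6297*d^2 + 1.0376*d - 2.8542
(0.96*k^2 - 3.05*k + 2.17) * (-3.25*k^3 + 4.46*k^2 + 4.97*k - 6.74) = -3.12*k^5 + 14.1941*k^4 - 15.8843*k^3 - 11.9507*k^2 + 31.3419*k - 14.6258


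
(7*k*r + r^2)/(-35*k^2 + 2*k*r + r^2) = r/(-5*k + r)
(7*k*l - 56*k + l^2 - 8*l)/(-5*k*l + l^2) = (-7*k*l + 56*k - l^2 + 8*l)/(l*(5*k - l))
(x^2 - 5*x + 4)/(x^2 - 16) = (x - 1)/(x + 4)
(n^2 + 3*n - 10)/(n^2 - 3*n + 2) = (n + 5)/(n - 1)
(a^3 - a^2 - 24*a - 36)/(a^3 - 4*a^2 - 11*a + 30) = (a^2 - 4*a - 12)/(a^2 - 7*a + 10)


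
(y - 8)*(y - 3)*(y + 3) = y^3 - 8*y^2 - 9*y + 72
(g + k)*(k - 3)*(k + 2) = g*k^2 - g*k - 6*g + k^3 - k^2 - 6*k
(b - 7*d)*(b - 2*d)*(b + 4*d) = b^3 - 5*b^2*d - 22*b*d^2 + 56*d^3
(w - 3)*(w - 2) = w^2 - 5*w + 6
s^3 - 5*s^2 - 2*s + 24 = (s - 4)*(s - 3)*(s + 2)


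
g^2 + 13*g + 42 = (g + 6)*(g + 7)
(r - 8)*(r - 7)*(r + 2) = r^3 - 13*r^2 + 26*r + 112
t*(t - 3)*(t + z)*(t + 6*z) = t^4 + 7*t^3*z - 3*t^3 + 6*t^2*z^2 - 21*t^2*z - 18*t*z^2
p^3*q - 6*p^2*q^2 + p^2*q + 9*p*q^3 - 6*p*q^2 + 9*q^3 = (p - 3*q)^2*(p*q + q)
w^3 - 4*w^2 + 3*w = w*(w - 3)*(w - 1)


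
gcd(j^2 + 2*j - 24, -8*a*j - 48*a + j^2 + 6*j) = j + 6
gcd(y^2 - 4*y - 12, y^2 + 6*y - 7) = 1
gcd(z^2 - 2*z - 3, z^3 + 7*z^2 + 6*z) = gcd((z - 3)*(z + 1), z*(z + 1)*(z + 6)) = z + 1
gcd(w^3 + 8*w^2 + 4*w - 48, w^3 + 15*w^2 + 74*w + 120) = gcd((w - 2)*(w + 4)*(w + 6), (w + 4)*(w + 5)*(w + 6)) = w^2 + 10*w + 24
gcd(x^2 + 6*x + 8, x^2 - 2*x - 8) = x + 2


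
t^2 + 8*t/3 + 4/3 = (t + 2/3)*(t + 2)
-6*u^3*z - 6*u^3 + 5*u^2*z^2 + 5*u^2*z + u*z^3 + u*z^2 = (-u + z)*(6*u + z)*(u*z + u)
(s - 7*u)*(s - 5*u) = s^2 - 12*s*u + 35*u^2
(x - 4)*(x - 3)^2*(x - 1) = x^4 - 11*x^3 + 43*x^2 - 69*x + 36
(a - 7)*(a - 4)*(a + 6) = a^3 - 5*a^2 - 38*a + 168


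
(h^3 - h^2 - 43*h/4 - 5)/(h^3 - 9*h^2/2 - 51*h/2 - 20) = (h^2 - 7*h/2 - 2)/(h^2 - 7*h - 8)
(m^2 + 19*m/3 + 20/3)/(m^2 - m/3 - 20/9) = 3*(m + 5)/(3*m - 5)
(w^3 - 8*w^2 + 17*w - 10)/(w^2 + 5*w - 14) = (w^2 - 6*w + 5)/(w + 7)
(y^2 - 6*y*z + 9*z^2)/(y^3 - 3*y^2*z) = (y - 3*z)/y^2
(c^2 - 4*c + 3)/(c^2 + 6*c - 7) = (c - 3)/(c + 7)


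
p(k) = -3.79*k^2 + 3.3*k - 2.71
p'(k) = 3.3 - 7.58*k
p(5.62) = -103.87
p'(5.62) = -39.30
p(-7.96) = -269.12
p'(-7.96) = 63.64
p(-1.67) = -18.79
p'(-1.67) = 15.96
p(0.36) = -2.01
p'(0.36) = 0.57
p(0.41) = -1.99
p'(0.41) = 0.19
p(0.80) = -2.50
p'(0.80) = -2.76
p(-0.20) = -3.52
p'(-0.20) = 4.82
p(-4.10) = -79.95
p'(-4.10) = 34.38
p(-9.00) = -339.40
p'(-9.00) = 71.52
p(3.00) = -26.92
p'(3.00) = -19.44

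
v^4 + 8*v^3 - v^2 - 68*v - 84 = (v - 3)*(v + 2)^2*(v + 7)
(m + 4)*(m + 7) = m^2 + 11*m + 28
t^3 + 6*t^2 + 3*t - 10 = (t - 1)*(t + 2)*(t + 5)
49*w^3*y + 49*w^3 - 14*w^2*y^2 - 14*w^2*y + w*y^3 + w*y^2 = (-7*w + y)^2*(w*y + w)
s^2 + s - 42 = (s - 6)*(s + 7)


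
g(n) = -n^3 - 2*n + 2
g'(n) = -3*n^2 - 2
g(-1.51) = 8.46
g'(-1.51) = -8.84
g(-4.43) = 97.80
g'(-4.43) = -60.87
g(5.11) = -141.65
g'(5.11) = -80.34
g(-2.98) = 34.42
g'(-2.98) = -28.64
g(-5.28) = 159.76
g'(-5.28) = -85.64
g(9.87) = -979.24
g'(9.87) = -294.25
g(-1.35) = 7.16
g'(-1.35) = -7.47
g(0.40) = 1.14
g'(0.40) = -2.48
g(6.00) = -226.00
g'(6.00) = -110.00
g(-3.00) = 35.00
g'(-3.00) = -29.00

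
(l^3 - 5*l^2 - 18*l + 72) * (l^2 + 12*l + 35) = l^5 + 7*l^4 - 43*l^3 - 319*l^2 + 234*l + 2520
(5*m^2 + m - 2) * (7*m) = 35*m^3 + 7*m^2 - 14*m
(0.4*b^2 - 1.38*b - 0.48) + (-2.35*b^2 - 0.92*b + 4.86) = -1.95*b^2 - 2.3*b + 4.38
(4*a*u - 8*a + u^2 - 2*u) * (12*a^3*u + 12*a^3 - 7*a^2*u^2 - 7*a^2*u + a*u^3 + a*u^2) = 48*a^4*u^2 - 48*a^4*u - 96*a^4 - 16*a^3*u^3 + 16*a^3*u^2 + 32*a^3*u - 3*a^2*u^4 + 3*a^2*u^3 + 6*a^2*u^2 + a*u^5 - a*u^4 - 2*a*u^3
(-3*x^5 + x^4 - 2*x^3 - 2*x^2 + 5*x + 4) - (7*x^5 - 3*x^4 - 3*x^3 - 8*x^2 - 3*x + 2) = -10*x^5 + 4*x^4 + x^3 + 6*x^2 + 8*x + 2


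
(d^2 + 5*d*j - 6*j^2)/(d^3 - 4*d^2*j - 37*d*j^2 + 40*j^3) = (d + 6*j)/(d^2 - 3*d*j - 40*j^2)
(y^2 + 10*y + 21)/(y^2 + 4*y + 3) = (y + 7)/(y + 1)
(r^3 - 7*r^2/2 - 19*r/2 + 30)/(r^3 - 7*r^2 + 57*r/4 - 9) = 2*(2*r^2 + r - 15)/(4*r^2 - 12*r + 9)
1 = 1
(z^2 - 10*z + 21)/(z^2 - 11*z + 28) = (z - 3)/(z - 4)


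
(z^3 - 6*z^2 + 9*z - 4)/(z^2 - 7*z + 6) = (z^2 - 5*z + 4)/(z - 6)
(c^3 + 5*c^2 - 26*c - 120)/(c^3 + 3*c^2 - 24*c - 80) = (c + 6)/(c + 4)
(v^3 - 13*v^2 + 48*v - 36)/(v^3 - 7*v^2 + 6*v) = (v - 6)/v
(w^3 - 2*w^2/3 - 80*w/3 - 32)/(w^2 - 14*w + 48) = (3*w^2 + 16*w + 16)/(3*(w - 8))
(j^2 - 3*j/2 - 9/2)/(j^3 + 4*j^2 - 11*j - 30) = (j + 3/2)/(j^2 + 7*j + 10)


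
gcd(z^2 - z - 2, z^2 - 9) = 1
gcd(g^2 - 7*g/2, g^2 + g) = g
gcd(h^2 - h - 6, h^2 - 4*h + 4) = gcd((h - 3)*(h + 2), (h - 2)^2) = 1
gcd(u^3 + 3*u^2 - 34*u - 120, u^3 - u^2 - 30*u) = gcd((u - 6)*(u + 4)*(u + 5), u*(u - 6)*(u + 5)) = u^2 - u - 30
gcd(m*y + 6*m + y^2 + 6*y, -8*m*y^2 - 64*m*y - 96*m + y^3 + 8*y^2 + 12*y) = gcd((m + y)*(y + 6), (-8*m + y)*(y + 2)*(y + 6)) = y + 6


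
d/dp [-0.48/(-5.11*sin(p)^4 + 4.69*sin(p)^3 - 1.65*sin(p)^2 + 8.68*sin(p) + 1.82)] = (-9.8112*sin(p)^3 + 6.7536*sin(p)^2 - 1.584*sin(p) + 4.1664)*cos(p)/(-5.11*sin(p)^4 + 4.69*sin(p)^3 - 1.65*sin(p)^2 + 8.68*sin(p) + 1.82)^2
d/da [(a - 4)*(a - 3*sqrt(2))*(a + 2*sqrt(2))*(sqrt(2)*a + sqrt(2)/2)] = 4*sqrt(2)*a^3 - 21*sqrt(2)*a^2/2 - 6*a^2 - 28*sqrt(2)*a + 14*a + 4 + 42*sqrt(2)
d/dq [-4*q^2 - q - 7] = -8*q - 1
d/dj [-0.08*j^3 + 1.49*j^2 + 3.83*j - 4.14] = -0.24*j^2 + 2.98*j + 3.83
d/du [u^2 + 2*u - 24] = 2*u + 2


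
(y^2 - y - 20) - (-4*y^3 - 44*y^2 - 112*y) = 4*y^3 + 45*y^2 + 111*y - 20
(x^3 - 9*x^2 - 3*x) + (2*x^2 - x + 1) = x^3 - 7*x^2 - 4*x + 1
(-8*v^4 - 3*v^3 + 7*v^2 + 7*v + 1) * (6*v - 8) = -48*v^5 + 46*v^4 + 66*v^3 - 14*v^2 - 50*v - 8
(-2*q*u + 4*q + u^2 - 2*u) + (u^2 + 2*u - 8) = -2*q*u + 4*q + 2*u^2 - 8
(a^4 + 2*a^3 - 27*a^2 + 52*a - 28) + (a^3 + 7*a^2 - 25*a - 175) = a^4 + 3*a^3 - 20*a^2 + 27*a - 203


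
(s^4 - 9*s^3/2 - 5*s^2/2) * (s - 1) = s^5 - 11*s^4/2 + 2*s^3 + 5*s^2/2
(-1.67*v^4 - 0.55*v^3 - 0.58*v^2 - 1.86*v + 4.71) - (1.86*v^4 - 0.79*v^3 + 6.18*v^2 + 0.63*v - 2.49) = -3.53*v^4 + 0.24*v^3 - 6.76*v^2 - 2.49*v + 7.2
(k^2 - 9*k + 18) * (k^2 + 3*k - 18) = k^4 - 6*k^3 - 27*k^2 + 216*k - 324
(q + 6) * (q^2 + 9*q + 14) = q^3 + 15*q^2 + 68*q + 84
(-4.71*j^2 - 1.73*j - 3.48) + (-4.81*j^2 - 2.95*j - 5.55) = -9.52*j^2 - 4.68*j - 9.03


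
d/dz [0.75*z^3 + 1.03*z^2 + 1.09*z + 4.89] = 2.25*z^2 + 2.06*z + 1.09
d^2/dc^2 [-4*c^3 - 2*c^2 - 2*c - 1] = -24*c - 4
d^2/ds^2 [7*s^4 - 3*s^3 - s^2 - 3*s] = 84*s^2 - 18*s - 2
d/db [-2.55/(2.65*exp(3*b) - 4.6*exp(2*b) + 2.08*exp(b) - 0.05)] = (20.2725*exp(2*b) - 23.46*exp(b) + 5.304)*exp(b)/(2.65*exp(3*b) - 4.6*exp(2*b) + 2.08*exp(b) - 0.05)^2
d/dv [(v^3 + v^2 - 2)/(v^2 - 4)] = v*(v^3 - 12*v - 4)/(v^4 - 8*v^2 + 16)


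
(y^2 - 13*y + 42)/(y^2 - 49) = (y - 6)/(y + 7)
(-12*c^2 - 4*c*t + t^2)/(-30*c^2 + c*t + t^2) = (-12*c^2 - 4*c*t + t^2)/(-30*c^2 + c*t + t^2)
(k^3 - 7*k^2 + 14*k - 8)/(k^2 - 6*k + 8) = k - 1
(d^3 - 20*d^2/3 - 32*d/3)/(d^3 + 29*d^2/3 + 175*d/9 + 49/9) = 3*d*(3*d^2 - 20*d - 32)/(9*d^3 + 87*d^2 + 175*d + 49)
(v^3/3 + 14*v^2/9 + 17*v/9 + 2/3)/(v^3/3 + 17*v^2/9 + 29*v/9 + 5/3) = (3*v + 2)/(3*v + 5)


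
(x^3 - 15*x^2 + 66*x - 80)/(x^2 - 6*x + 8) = (x^2 - 13*x + 40)/(x - 4)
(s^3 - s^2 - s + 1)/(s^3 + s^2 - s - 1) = (s - 1)/(s + 1)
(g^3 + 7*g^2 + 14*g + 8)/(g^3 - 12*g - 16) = (g^2 + 5*g + 4)/(g^2 - 2*g - 8)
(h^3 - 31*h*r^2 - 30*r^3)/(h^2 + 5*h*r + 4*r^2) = (h^2 - h*r - 30*r^2)/(h + 4*r)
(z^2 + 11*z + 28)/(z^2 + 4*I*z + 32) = (z^2 + 11*z + 28)/(z^2 + 4*I*z + 32)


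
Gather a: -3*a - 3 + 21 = 18 - 3*a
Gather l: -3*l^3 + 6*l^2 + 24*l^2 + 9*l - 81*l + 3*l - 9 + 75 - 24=-3*l^3 + 30*l^2 - 69*l + 42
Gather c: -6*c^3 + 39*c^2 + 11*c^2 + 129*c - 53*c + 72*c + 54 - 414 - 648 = -6*c^3 + 50*c^2 + 148*c - 1008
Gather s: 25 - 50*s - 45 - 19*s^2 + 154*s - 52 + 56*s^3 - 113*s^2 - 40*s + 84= 56*s^3 - 132*s^2 + 64*s + 12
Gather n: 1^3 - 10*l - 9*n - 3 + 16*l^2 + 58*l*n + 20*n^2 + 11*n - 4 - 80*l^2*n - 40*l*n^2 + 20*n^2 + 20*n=16*l^2 - 10*l + n^2*(40 - 40*l) + n*(-80*l^2 + 58*l + 22) - 6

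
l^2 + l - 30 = (l - 5)*(l + 6)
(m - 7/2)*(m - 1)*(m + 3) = m^3 - 3*m^2/2 - 10*m + 21/2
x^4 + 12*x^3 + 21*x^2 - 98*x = x*(x - 2)*(x + 7)^2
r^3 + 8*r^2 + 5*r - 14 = (r - 1)*(r + 2)*(r + 7)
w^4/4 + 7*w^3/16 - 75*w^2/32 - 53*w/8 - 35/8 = (w/2 + 1)^2*(w - 7/2)*(w + 5/4)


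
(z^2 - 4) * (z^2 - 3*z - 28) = z^4 - 3*z^3 - 32*z^2 + 12*z + 112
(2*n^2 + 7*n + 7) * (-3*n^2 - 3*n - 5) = -6*n^4 - 27*n^3 - 52*n^2 - 56*n - 35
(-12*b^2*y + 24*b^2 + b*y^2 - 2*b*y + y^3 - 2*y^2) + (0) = -12*b^2*y + 24*b^2 + b*y^2 - 2*b*y + y^3 - 2*y^2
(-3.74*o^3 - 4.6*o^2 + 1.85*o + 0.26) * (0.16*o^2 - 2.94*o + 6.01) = -0.5984*o^5 + 10.2596*o^4 - 8.6574*o^3 - 33.0434*o^2 + 10.3541*o + 1.5626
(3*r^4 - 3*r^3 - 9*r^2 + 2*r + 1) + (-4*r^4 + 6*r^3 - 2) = -r^4 + 3*r^3 - 9*r^2 + 2*r - 1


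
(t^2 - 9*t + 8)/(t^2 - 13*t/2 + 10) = 2*(t^2 - 9*t + 8)/(2*t^2 - 13*t + 20)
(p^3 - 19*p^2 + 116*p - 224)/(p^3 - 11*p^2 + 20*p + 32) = (p - 7)/(p + 1)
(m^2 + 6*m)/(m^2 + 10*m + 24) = m/(m + 4)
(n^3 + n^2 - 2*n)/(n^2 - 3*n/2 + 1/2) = 2*n*(n + 2)/(2*n - 1)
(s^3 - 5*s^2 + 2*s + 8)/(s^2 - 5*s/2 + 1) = 2*(s^2 - 3*s - 4)/(2*s - 1)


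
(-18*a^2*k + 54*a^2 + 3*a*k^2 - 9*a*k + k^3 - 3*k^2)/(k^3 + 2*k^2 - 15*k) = (-18*a^2 + 3*a*k + k^2)/(k*(k + 5))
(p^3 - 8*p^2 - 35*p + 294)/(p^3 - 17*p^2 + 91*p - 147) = (p + 6)/(p - 3)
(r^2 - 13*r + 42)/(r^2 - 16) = (r^2 - 13*r + 42)/(r^2 - 16)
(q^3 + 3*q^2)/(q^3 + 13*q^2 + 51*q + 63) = q^2/(q^2 + 10*q + 21)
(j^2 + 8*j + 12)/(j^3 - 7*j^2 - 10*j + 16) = (j + 6)/(j^2 - 9*j + 8)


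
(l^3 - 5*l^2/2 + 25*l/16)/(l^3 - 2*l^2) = (16*l^2 - 40*l + 25)/(16*l*(l - 2))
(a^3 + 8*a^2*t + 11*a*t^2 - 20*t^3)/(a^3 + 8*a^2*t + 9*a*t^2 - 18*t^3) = (a^2 + 9*a*t + 20*t^2)/(a^2 + 9*a*t + 18*t^2)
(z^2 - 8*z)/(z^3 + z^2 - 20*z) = (z - 8)/(z^2 + z - 20)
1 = 1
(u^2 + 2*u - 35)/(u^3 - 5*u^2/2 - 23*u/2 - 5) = 2*(u + 7)/(2*u^2 + 5*u + 2)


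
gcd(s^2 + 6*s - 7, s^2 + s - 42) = s + 7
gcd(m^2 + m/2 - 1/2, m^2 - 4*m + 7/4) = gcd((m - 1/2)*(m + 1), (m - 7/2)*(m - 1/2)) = m - 1/2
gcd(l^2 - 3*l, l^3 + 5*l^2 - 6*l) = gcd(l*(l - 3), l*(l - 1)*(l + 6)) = l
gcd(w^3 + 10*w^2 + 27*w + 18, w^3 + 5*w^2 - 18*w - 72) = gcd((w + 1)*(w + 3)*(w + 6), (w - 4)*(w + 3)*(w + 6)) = w^2 + 9*w + 18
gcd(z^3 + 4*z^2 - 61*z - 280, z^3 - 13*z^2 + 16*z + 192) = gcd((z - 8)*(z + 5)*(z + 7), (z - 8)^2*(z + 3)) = z - 8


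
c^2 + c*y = c*(c + y)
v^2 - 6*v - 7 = (v - 7)*(v + 1)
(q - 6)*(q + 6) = q^2 - 36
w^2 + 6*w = w*(w + 6)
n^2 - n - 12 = (n - 4)*(n + 3)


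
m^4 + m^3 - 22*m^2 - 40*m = m*(m - 5)*(m + 2)*(m + 4)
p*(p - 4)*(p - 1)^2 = p^4 - 6*p^3 + 9*p^2 - 4*p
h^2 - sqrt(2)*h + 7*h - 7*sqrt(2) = (h + 7)*(h - sqrt(2))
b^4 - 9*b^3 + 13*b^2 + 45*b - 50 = (b - 5)^2*(b - 1)*(b + 2)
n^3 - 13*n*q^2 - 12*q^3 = (n - 4*q)*(n + q)*(n + 3*q)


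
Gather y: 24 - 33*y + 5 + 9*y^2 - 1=9*y^2 - 33*y + 28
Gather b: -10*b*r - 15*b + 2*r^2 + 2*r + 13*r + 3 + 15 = b*(-10*r - 15) + 2*r^2 + 15*r + 18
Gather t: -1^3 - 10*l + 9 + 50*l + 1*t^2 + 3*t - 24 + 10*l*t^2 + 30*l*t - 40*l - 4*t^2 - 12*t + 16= t^2*(10*l - 3) + t*(30*l - 9)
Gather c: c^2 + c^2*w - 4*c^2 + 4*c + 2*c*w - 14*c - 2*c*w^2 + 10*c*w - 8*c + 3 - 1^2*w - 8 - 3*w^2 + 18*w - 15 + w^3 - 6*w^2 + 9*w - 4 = c^2*(w - 3) + c*(-2*w^2 + 12*w - 18) + w^3 - 9*w^2 + 26*w - 24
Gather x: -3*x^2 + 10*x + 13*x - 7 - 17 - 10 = -3*x^2 + 23*x - 34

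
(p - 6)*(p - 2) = p^2 - 8*p + 12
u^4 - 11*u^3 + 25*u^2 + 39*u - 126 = (u - 7)*(u - 3)^2*(u + 2)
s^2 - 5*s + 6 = (s - 3)*(s - 2)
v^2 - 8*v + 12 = (v - 6)*(v - 2)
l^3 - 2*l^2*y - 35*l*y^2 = l*(l - 7*y)*(l + 5*y)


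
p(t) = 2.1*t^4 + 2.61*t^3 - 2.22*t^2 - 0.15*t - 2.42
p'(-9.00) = -5449.56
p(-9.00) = 11694.52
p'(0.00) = -0.15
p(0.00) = -2.42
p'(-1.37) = -0.97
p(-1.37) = -5.69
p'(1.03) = 12.76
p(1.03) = 0.29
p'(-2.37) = -57.47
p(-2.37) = 16.98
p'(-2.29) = -49.80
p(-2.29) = 12.69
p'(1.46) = 36.20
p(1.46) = 10.29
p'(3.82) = 565.39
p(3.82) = 557.27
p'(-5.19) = -940.50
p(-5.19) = 1097.35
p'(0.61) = 1.96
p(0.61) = -2.45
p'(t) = 8.4*t^3 + 7.83*t^2 - 4.44*t - 0.15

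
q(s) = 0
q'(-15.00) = 0.00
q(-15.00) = 0.00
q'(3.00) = 0.00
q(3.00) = 0.00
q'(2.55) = 0.00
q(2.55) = 0.00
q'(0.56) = 0.00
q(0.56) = 0.00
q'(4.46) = 0.00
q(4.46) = 0.00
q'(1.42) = 0.00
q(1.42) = 0.00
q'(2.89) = 0.00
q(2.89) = 0.00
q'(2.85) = 0.00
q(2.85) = 0.00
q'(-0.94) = 0.00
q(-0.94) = 0.00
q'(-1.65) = 0.00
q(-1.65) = 0.00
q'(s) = 0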